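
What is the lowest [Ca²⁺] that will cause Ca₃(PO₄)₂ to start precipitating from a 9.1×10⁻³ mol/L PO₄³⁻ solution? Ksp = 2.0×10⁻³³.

Precipitation begins when Q = Ksp.
Ca₃(PO₄)₂(s) ⇌ 3 Ca²⁺(aq) + 2 PO₄³⁻(aq)
Ksp = [Ca²⁺]^3[PO₄³⁻]^2 = [Ca²⁺]^3(9.1×10⁻³)^2
[Ca²⁺]^3 = 2.0×10⁻³³ / (9.1×10⁻³)^2 = 2.4×10⁻²⁹
[Ca²⁺] = 2.9×10⁻¹⁰ mol/L

2.9×10⁻¹⁰ M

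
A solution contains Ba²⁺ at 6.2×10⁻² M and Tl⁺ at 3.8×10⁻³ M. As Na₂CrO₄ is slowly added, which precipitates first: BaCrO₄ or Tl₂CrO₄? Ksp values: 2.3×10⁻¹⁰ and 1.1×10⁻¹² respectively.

Precipitation begins when Q = Ksp.
For BaCrO₄: [CrO₄²⁻] = (Ksp/[Ba²⁺]) = 3.7×10⁻⁹ M
For Tl₂CrO₄: [CrO₄²⁻] = (Ksp/[Tl⁺]^2) = 7.6×10⁻⁸ M
Since BaCrO₄ needs less CrO₄²⁻ to reach saturation, it precipitates first.

BaCrO₄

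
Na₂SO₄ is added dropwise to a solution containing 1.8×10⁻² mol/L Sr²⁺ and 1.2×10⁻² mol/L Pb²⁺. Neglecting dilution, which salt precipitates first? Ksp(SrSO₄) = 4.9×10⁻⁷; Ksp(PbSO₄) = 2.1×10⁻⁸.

Precipitation of each salt begins when its ion product equals Ksp.
For SrSO₄: [SO₄²⁻] = (Ksp/[Sr²⁺]) = 2.7×10⁻⁵ mol/L
For PbSO₄: [SO₄²⁻] = (Ksp/[Pb²⁺]) = 1.8×10⁻⁶ mol/L
The smaller threshold [SO₄²⁻] is reached first, so PbSO₄ precipitates first.

PbSO₄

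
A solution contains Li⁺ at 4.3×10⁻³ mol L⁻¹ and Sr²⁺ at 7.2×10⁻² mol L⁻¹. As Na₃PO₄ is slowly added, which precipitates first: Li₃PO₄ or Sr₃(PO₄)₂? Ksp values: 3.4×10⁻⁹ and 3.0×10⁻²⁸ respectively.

Sr₃(PO₄)₂

The threshold for precipitation is Q = Ksp.
For Li₃PO₄: [PO₄³⁻] = (Ksp/[Li⁺]^3) = 4.3×10⁻² mol L⁻¹
For Sr₃(PO₄)₂: [PO₄³⁻] = (Ksp/[Sr²⁺]^3)^(1/2) = 9.0×10⁻¹³ mol L⁻¹
The smaller threshold [PO₄³⁻] is reached first, so Sr₃(PO₄)₂ precipitates first.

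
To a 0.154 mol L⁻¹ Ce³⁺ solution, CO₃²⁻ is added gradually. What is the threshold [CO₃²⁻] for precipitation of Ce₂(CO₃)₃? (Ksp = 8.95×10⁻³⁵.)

1.56×10⁻¹¹ M

Precipitation of each salt begins when its ion product equals Ksp.
Ce₂(CO₃)₃(s) ⇌ 2 Ce³⁺(aq) + 3 CO₃²⁻(aq)
Ksp = [Ce³⁺]^2[CO₃²⁻]^3 = [CO₃²⁻]^3(0.154)^2
[CO₃²⁻]^3 = 8.95×10⁻³⁵ / (0.154)^2 = 3.77×10⁻³³
[CO₃²⁻] = 1.56×10⁻¹¹ mol L⁻¹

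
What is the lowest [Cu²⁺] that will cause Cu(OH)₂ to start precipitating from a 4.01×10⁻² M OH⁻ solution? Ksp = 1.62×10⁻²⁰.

The threshold for precipitation is Q = Ksp.
Cu(OH)₂(s) ⇌ Cu²⁺(aq) + 2 OH⁻(aq)
Ksp = [Cu²⁺][OH⁻]^2 = [Cu²⁺](4.01×10⁻²)^2
[Cu²⁺] = 1.62×10⁻²⁰ / (4.01×10⁻²)^2 = 1.01×10⁻¹⁷
[Cu²⁺] = 1.01×10⁻¹⁷ M

1.01×10⁻¹⁷ M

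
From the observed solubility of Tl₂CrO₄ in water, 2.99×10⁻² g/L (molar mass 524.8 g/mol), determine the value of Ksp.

Molar solubility s = (2.99×10⁻² g/L) / (524.8 g/mol) = 5.6974×10⁻⁵ mol/L
Tl₂CrO₄(s) ⇌ 2 Tl⁺(aq) + CrO₄²⁻(aq)
With molar solubility s: [Tl⁺] = 2s, [CrO₄²⁻] = s.
Ksp = [Tl⁺]^2[CrO₄²⁻] = (2s)^2 · s = 4s^3
Ksp = 4 × (5.6974×10⁻⁵)^3 = 7.40×10⁻¹³

Ksp = 7.40×10⁻¹³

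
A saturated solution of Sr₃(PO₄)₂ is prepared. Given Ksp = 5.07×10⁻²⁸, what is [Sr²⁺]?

Sr₃(PO₄)₂(s) ⇌ 3 Sr²⁺(aq) + 2 PO₄³⁻(aq)
Call the molar solubility s, so that [Sr²⁺] = 3s and [PO₄³⁻] = 2s.
Ksp = [Sr²⁺]^3[PO₄³⁻]^2 = (3s)^3 · (2s)^2 = 108s^5 = 5.07×10⁻²⁸
s = 1.36×10⁻⁶ mol L⁻¹
[Sr²⁺] = 3s = 4.09×10⁻⁶ mol L⁻¹

4.09×10⁻⁶ M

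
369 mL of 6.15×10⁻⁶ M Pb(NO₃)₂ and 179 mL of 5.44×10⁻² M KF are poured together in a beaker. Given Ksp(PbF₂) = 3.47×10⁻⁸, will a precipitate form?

No

The combined volume is 548 mL.
[Pb²⁺] = (6.15×10⁻⁶)(369)/548 = 4.14×10⁻⁶ M
[F⁻] = (5.44×10⁻²)(179)/548 = 1.78×10⁻² M
Q = [Pb²⁺][F⁻]^2 = 1.31×10⁻⁹
Q = 1.31×10⁻⁹ < Ksp = 3.47×10⁻⁸, so the solution is unsaturated and no precipitate forms.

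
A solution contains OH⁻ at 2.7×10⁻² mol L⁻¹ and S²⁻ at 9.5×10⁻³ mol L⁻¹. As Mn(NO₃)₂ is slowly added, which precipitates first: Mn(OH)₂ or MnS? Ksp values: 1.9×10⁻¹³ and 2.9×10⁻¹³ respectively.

MnS

Each salt precipitates once Q = Ksp for that salt.
For Mn(OH)₂: [Mn²⁺] = (Ksp/[OH⁻]^2) = 2.6×10⁻¹⁰ mol L⁻¹
For MnS: [Mn²⁺] = (Ksp/[S²⁻]) = 3.1×10⁻¹¹ mol L⁻¹
The smaller threshold [Mn²⁺] is reached first, so MnS precipitates first.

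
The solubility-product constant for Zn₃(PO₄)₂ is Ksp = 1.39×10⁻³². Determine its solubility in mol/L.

Zn₃(PO₄)₂(s) ⇌ 3 Zn²⁺(aq) + 2 PO₄³⁻(aq)
Let s be the molar solubility. Then [Zn²⁺] = 3s and [PO₄³⁻] = 2s.
Ksp = [Zn²⁺]^3[PO₄³⁻]^2 = (3s)^3 · (2s)^2 = 108s^5
108s^5 = 1.39×10⁻³²  ⇒  s^5 = 1.29×10⁻³⁴
s = (1.29×10⁻³⁴)^(1/5) = 1.67×10⁻⁷ M

1.67×10⁻⁷ M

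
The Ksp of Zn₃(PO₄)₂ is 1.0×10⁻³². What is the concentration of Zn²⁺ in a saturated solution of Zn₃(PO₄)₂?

Zn₃(PO₄)₂(s) ⇌ 3 Zn²⁺(aq) + 2 PO₄³⁻(aq)
Call the molar solubility s, so that [Zn²⁺] = 3s and [PO₄³⁻] = 2s.
Ksp = [Zn²⁺]^3[PO₄³⁻]^2 = (3s)^3 · (2s)^2 = 108s^5 = 1.0×10⁻³²
s = 1.6×10⁻⁷ mol L⁻¹
[Zn²⁺] = 3s = 4.7×10⁻⁷ mol L⁻¹

4.7×10⁻⁷ M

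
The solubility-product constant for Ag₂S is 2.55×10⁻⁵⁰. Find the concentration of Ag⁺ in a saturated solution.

3.71×10⁻¹⁷ M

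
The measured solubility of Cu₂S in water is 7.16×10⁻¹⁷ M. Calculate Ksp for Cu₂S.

Cu₂S(s) ⇌ 2 Cu⁺(aq) + S²⁻(aq)
Let s be the molar solubility. Then [Cu⁺] = 2s and [S²⁻] = s.
Ksp = [Cu⁺]^2[S²⁻] = (2s)^2 · s = 4s^3
Ksp = 4 × (7.16×10⁻¹⁷)^3 = 1.47×10⁻⁴⁸

Ksp = 1.47×10⁻⁴⁸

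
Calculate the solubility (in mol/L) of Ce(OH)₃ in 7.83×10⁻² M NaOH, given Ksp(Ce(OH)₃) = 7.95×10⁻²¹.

Ce(OH)₃(s) ⇌ Ce³⁺(aq) + 3 OH⁻(aq)
With OH⁻ already at 7.83×10⁻² M and s small, take [OH⁻] ≈ 7.83×10⁻² M and [Ce³⁺] = s.
Ksp = [Ce³⁺][OH⁻]^3 = s(7.83×10⁻²)^3
s = 7.95×10⁻²¹ / (7.83×10⁻²)^3 = 1.66×10⁻¹⁷
s = 1.66×10⁻¹⁷ M

1.66×10⁻¹⁷ M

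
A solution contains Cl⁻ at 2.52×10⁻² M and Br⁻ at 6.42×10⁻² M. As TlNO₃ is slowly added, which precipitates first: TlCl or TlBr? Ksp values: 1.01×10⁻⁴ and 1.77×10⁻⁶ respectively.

Each salt precipitates once Q = Ksp for that salt.
For TlCl: [Tl⁺] = (Ksp/[Cl⁻]) = 4.01×10⁻³ M
For TlBr: [Tl⁺] = (Ksp/[Br⁻]) = 2.76×10⁻⁵ M
The smaller threshold [Tl⁺] is reached first, so TlBr precipitates first.

TlBr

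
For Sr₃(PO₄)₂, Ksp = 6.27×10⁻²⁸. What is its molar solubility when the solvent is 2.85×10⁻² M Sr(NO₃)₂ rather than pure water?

2.60×10⁻¹² M

Sr₃(PO₄)₂(s) ⇌ 3 Sr²⁺(aq) + 2 PO₄³⁻(aq)
Sr²⁺ is already present at 2.85×10⁻² M. If s mol/L of Sr₃(PO₄)₂ dissolves, [PO₄³⁻] = 2s while [Sr²⁺] ≈ 2.85×10⁻² M.
Ksp = [Sr²⁺]^3[PO₄³⁻]^2 = (2.85×10⁻²)^3(2s)^2
(2s)^2 = 6.27×10⁻²⁸ / (2.85×10⁻²)^3 = 2.71×10⁻²³
s = 2.60×10⁻¹² M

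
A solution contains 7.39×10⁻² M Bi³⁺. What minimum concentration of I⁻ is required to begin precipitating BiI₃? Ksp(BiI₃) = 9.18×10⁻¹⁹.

2.32×10⁻⁶ M

Precipitation begins when Q = Ksp.
BiI₃(s) ⇌ Bi³⁺(aq) + 3 I⁻(aq)
Ksp = [Bi³⁺][I⁻]^3 = [I⁻]^3(7.39×10⁻²)
[I⁻]^3 = 9.18×10⁻¹⁹ / (7.39×10⁻²) = 1.24×10⁻¹⁷
[I⁻] = 2.32×10⁻⁶ M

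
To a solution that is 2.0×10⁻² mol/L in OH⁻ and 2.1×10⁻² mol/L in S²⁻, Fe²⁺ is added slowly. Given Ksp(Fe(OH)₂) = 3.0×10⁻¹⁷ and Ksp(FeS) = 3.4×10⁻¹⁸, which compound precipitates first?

FeS

Precipitation begins when Q = Ksp.
For Fe(OH)₂: [Fe²⁺] = (Ksp/[OH⁻]^2) = 7.5×10⁻¹⁴ mol/L
For FeS: [Fe²⁺] = (Ksp/[S²⁻]) = 1.6×10⁻¹⁶ mol/L
The smaller threshold [Fe²⁺] is reached first, so FeS precipitates first.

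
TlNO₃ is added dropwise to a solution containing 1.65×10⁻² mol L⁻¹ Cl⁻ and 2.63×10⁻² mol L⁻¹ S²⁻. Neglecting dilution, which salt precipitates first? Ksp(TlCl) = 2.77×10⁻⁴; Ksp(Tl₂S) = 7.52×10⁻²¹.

A salt starts to precipitate once the ion product Q reaches its Ksp.
For TlCl: [Tl⁺] = (Ksp/[Cl⁻]) = 1.68×10⁻² mol L⁻¹
For Tl₂S: [Tl⁺] = (Ksp/[S²⁻])^(1/2) = 5.35×10⁻¹⁰ mol L⁻¹
The smaller threshold [Tl⁺] is reached first, so Tl₂S precipitates first.

Tl₂S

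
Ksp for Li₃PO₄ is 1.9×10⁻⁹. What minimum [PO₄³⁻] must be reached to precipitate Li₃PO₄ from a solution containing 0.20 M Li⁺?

2.4×10⁻⁷ M

Precipitation begins when Q = Ksp.
Li₃PO₄(s) ⇌ 3 Li⁺(aq) + PO₄³⁻(aq)
Ksp = [Li⁺]^3[PO₄³⁻] = [PO₄³⁻](0.20)^3
[PO₄³⁻] = 1.9×10⁻⁹ / (0.20)^3 = 2.4×10⁻⁷
[PO₄³⁻] = 2.4×10⁻⁷ M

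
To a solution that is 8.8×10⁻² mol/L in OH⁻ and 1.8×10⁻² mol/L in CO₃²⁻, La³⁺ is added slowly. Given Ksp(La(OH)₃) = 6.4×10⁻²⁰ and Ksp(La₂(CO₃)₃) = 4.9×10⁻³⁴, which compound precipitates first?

La(OH)₃

The threshold for precipitation is Q = Ksp.
For La(OH)₃: [La³⁺] = (Ksp/[OH⁻]^3) = 9.4×10⁻¹⁷ mol/L
For La₂(CO₃)₃: [La³⁺] = (Ksp/[CO₃²⁻]^3)^(1/2) = 9.2×10⁻¹⁵ mol/L
Since La(OH)₃ needs less La³⁺ to reach saturation, it precipitates first.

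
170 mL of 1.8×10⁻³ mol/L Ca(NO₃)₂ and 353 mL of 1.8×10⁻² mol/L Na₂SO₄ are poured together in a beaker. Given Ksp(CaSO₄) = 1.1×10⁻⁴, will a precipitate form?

Total volume after mixing = 170 + 353 = 523 mL.
[Ca²⁺] = (1.8×10⁻³)(170)/523 = 5.9×10⁻⁴ mol/L
[SO₄²⁻] = (1.8×10⁻²)(353)/523 = 1.2×10⁻² mol/L
Q = [Ca²⁺][SO₄²⁻] = 7.1×10⁻⁶
Since Q (7.1×10⁻⁶) is less than Ksp (1.1×10⁻⁴), no CaSO₄ precipitates.

No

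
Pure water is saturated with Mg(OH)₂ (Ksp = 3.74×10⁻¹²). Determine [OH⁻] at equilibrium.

1.96×10⁻⁴ M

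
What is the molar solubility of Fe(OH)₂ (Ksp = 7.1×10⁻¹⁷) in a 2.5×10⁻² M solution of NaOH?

1.1×10⁻¹³ M

Fe(OH)₂(s) ⇌ Fe²⁺(aq) + 2 OH⁻(aq)
With OH⁻ already at 2.5×10⁻² M and s small, take [OH⁻] ≈ 2.5×10⁻² M and [Fe²⁺] = s.
Ksp = [Fe²⁺][OH⁻]^2 = s(2.5×10⁻²)^2
s = 7.1×10⁻¹⁷ / (2.5×10⁻²)^2 = 1.1×10⁻¹³
s = 1.1×10⁻¹³ M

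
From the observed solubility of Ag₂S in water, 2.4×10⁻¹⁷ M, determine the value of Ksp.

Ag₂S(s) ⇌ 2 Ag⁺(aq) + S²⁻(aq)
For each mole of Ag₂S that dissolves per liter, [Ag⁺] = 2s and [S²⁻] = s; let s denote this solubility.
Ksp = [Ag⁺]^2[S²⁻] = (2s)^2 · s = 4s^3
Ksp = 4 × (2.4×10⁻¹⁷)^3 = 5.5×10⁻⁵⁰

Ksp = 5.5×10⁻⁵⁰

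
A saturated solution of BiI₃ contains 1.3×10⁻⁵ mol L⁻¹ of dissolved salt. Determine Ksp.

Ksp = 7.7×10⁻¹⁹

BiI₃(s) ⇌ Bi³⁺(aq) + 3 I⁻(aq)
If s mol/L of BiI₃ dissolves, [Bi³⁺] = s and [I⁻] = 3s.
Ksp = [Bi³⁺][I⁻]^3 = s · (3s)^3 = 27s^4
Ksp = 27 × (1.3×10⁻⁵)^4 = 7.7×10⁻¹⁹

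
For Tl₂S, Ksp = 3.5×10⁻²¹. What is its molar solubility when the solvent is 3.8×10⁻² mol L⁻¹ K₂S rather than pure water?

Tl₂S(s) ⇌ 2 Tl⁺(aq) + S²⁻(aq)
With S²⁻ already at 3.8×10⁻² mol L⁻¹ and s small, take [S²⁻] ≈ 3.8×10⁻² mol L⁻¹ and [Tl⁺] = 2s.
Ksp = [Tl⁺]^2[S²⁻] = (2s)^2(3.8×10⁻²)
(2s)^2 = 3.5×10⁻²¹ / (3.8×10⁻²) = 9.2×10⁻²⁰
s = 1.5×10⁻¹⁰ mol L⁻¹

1.5×10⁻¹⁰ M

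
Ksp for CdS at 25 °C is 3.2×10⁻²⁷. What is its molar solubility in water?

5.7×10⁻¹⁴ M

CdS(s) ⇌ Cd²⁺(aq) + S²⁻(aq)
Call the molar solubility s, so that [Cd²⁺] = s and [S²⁻] = s.
Ksp = [Cd²⁺][S²⁻] = s · s = s^2
s^2 = 3.2×10⁻²⁷
Taking the 2nd root, s = 5.7×10⁻¹⁴ mol L⁻¹.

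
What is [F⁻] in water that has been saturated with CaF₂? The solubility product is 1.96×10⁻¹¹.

3.40×10⁻⁴ M

CaF₂(s) ⇌ Ca²⁺(aq) + 2 F⁻(aq)
Let s be the molar solubility. Then [Ca²⁺] = s and [F⁻] = 2s.
Ksp = [Ca²⁺][F⁻]^2 = s · (2s)^2 = 4s^3 = 1.96×10⁻¹¹
s = 1.70×10⁻⁴ mol L⁻¹
[F⁻] = 2s = 3.40×10⁻⁴ mol L⁻¹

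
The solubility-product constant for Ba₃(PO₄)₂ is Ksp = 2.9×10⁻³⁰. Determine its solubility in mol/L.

Ba₃(PO₄)₂(s) ⇌ 3 Ba²⁺(aq) + 2 PO₄³⁻(aq)
Let s be the molar solubility. Then [Ba²⁺] = 3s and [PO₄³⁻] = 2s.
Ksp = [Ba²⁺]^3[PO₄³⁻]^2 = (3s)^3 · (2s)^2 = 108s^5
108s^5 = 2.9×10⁻³⁰  ⇒  s^5 = 2.7×10⁻³²
s = (2.7×10⁻³²)^(1/5) = 4.9×10⁻⁷ M

4.9×10⁻⁷ M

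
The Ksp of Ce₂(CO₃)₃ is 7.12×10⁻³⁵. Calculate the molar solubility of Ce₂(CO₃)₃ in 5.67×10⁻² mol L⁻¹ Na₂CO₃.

3.12×10⁻¹⁶ M

Ce₂(CO₃)₃(s) ⇌ 2 Ce³⁺(aq) + 3 CO₃²⁻(aq)
CO₃²⁻ is already present at 5.67×10⁻² mol L⁻¹. If s mol/L of Ce₂(CO₃)₃ dissolves, [Ce³⁺] = 2s while [CO₃²⁻] ≈ 5.67×10⁻² mol L⁻¹.
Ksp = [Ce³⁺]^2[CO₃²⁻]^3 = (2s)^2(5.67×10⁻²)^3
(2s)^2 = 7.12×10⁻³⁵ / (5.67×10⁻²)^3 = 3.91×10⁻³¹
s = 3.12×10⁻¹⁶ mol L⁻¹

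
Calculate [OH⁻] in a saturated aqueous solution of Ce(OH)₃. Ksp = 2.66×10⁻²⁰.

1.68×10⁻⁵ M

Ce(OH)₃(s) ⇌ Ce³⁺(aq) + 3 OH⁻(aq)
With molar solubility s: [Ce³⁺] = s, [OH⁻] = 3s.
Ksp = [Ce³⁺][OH⁻]^3 = s · (3s)^3 = 27s^4 = 2.66×10⁻²⁰
s = 5.60×10⁻⁶ mol/L
[OH⁻] = 3s = 1.68×10⁻⁵ mol/L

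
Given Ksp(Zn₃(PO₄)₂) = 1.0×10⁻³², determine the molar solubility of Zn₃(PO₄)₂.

Zn₃(PO₄)₂(s) ⇌ 3 Zn²⁺(aq) + 2 PO₄³⁻(aq)
With molar solubility s: [Zn²⁺] = 3s, [PO₄³⁻] = 2s.
Ksp = [Zn²⁺]^3[PO₄³⁻]^2 = (3s)^3 · (2s)^2 = 108s^5
108s^5 = 1.0×10⁻³²  ⇒  s^5 = 9.3×10⁻³⁵
s = 1.6×10⁻⁷ M

1.6×10⁻⁷ M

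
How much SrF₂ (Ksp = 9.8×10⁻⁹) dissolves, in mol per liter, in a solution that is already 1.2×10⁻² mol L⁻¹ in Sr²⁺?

4.5×10⁻⁴ M

SrF₂(s) ⇌ Sr²⁺(aq) + 2 F⁻(aq)
The solution already contains Sr²⁺ at 1.2×10⁻² mol L⁻¹. Let s be the molar solubility of SrF₂.
[Sr²⁺] ≈ 1.2×10⁻² mol L⁻¹ (common ion dominates); [F⁻] = 2s.
Ksp = [Sr²⁺][F⁻]^2 = (1.2×10⁻²)(2s)^2
(2s)^2 = 9.8×10⁻⁹ / (1.2×10⁻²) = 8.2×10⁻⁷
s = 4.5×10⁻⁴ mol L⁻¹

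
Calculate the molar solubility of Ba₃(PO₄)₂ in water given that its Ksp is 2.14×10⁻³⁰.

4.56×10⁻⁷ M

Ba₃(PO₄)₂(s) ⇌ 3 Ba²⁺(aq) + 2 PO₄³⁻(aq)
Let s be the molar solubility. Then [Ba²⁺] = 3s and [PO₄³⁻] = 2s.
Ksp = [Ba²⁺]^3[PO₄³⁻]^2 = (3s)^3 · (2s)^2 = 108s^5
108s^5 = 2.14×10⁻³⁰  ⇒  s^5 = 1.98×10⁻³²
s = 4.56×10⁻⁷ mol L⁻¹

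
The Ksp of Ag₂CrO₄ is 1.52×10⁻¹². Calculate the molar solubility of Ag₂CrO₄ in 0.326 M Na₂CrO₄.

Ag₂CrO₄(s) ⇌ 2 Ag⁺(aq) + CrO₄²⁻(aq)
CrO₄²⁻ is already present at 0.326 M. If s mol/L of Ag₂CrO₄ dissolves, [Ag⁺] = 2s while [CrO₄²⁻] ≈ 0.326 M.
Ksp = [Ag⁺]^2[CrO₄²⁻] = (2s)^2(0.326)
(2s)^2 = 1.52×10⁻¹² / (0.326) = 4.66×10⁻¹²
s = 1.08×10⁻⁶ M

1.08×10⁻⁶ M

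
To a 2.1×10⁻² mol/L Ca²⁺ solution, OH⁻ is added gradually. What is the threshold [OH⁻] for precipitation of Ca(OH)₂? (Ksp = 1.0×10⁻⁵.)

2.2×10⁻² M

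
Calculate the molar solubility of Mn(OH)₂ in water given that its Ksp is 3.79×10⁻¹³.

4.56×10⁻⁵ M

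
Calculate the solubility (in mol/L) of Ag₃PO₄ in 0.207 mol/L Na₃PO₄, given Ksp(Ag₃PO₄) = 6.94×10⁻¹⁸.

Ag₃PO₄(s) ⇌ 3 Ag⁺(aq) + PO₄³⁻(aq)
The solution already contains PO₄³⁻ at 0.207 mol/L. Let s be the molar solubility of Ag₃PO₄.
[PO₄³⁻] ≈ 0.207 mol/L (common ion dominates); [Ag⁺] = 3s.
Ksp = [Ag⁺]^3[PO₄³⁻] = (3s)^3(0.207)
(3s)^3 = 6.94×10⁻¹⁸ / (0.207) = 3.35×10⁻¹⁷
s = 1.07×10⁻⁶ mol/L

1.07×10⁻⁶ M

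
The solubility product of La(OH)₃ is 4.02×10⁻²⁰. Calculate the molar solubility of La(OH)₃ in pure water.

6.21×10⁻⁶ M

La(OH)₃(s) ⇌ La³⁺(aq) + 3 OH⁻(aq)
If s mol/L of La(OH)₃ dissolves, [La³⁺] = s and [OH⁻] = 3s.
Ksp = [La³⁺][OH⁻]^3 = s · (3s)^3 = 27s^4
27s^4 = 4.02×10⁻²⁰  ⇒  s^4 = 1.49×10⁻²¹
s = (1.49×10⁻²¹)^(1/4) = 6.21×10⁻⁶ mol L⁻¹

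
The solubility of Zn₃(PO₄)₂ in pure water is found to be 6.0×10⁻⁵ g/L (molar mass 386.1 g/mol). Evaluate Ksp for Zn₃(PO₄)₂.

Convert to molarity: s = 6.0×10⁻⁵ / 386.1 = 1.554×10⁻⁷ mol/L
Zn₃(PO₄)₂(s) ⇌ 3 Zn²⁺(aq) + 2 PO₄³⁻(aq)
If s mol/L of Zn₃(PO₄)₂ dissolves, [Zn²⁺] = 3s and [PO₄³⁻] = 2s.
Ksp = [Zn²⁺]^3[PO₄³⁻]^2 = (3s)^3 · (2s)^2 = 108s^5
Ksp = 108 × (1.554×10⁻⁷)^5 = 9.8×10⁻³³

Ksp = 9.8×10⁻³³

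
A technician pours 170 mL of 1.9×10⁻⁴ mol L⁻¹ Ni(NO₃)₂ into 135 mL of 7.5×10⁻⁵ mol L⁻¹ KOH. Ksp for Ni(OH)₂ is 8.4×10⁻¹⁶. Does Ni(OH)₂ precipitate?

After mixing, V = 170 mL + 135 mL = 305 mL.
[Ni²⁺] = (1.9×10⁻⁴)(170)/305 = 1.1×10⁻⁴ mol L⁻¹
[OH⁻] = (7.5×10⁻⁵)(135)/305 = 3.3×10⁻⁵ mol L⁻¹
Q = [Ni²⁺][OH⁻]^2 = 1.2×10⁻¹³
Q = 1.2×10⁻¹³ > Ksp = 8.4×10⁻¹⁶, so the solution is supersaturated and Ni(OH)₂ precipitates.

Yes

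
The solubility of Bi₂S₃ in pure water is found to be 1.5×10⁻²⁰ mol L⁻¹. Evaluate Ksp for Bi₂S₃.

Bi₂S₃(s) ⇌ 2 Bi³⁺(aq) + 3 S²⁻(aq)
For each mole of Bi₂S₃ that dissolves per liter, [Bi³⁺] = 2s and [S²⁻] = 3s; let s denote this solubility.
Ksp = [Bi³⁺]^2[S²⁻]^3 = (2s)^2 · (3s)^3 = 108s^5
Ksp = 108 × (1.5×10⁻²⁰)^5 = 8.2×10⁻⁹⁸

Ksp = 8.2×10⁻⁹⁸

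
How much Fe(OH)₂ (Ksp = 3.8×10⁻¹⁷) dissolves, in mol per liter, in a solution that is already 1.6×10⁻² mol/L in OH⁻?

1.5×10⁻¹³ M

Fe(OH)₂(s) ⇌ Fe²⁺(aq) + 2 OH⁻(aq)
With OH⁻ already at 1.6×10⁻² mol/L and s small, take [OH⁻] ≈ 1.6×10⁻² mol/L and [Fe²⁺] = s.
Ksp = [Fe²⁺][OH⁻]^2 = s(1.6×10⁻²)^2
s = 3.8×10⁻¹⁷ / (1.6×10⁻²)^2 = 1.5×10⁻¹³
s = 1.5×10⁻¹³ mol/L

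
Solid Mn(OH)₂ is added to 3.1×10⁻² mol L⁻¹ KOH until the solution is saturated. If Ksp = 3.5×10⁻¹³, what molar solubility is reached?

3.6×10⁻¹⁰ M

Mn(OH)₂(s) ⇌ Mn²⁺(aq) + 2 OH⁻(aq)
With OH⁻ already at 3.1×10⁻² mol L⁻¹ and s small, take [OH⁻] ≈ 3.1×10⁻² mol L⁻¹ and [Mn²⁺] = s.
Ksp = [Mn²⁺][OH⁻]^2 = s(3.1×10⁻²)^2
s = 3.5×10⁻¹³ / (3.1×10⁻²)^2 = 3.6×10⁻¹⁰
s = 3.6×10⁻¹⁰ mol L⁻¹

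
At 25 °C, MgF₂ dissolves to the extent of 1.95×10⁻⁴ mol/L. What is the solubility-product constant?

MgF₂(s) ⇌ Mg²⁺(aq) + 2 F⁻(aq)
With molar solubility s: [Mg²⁺] = s, [F⁻] = 2s.
Ksp = [Mg²⁺][F⁻]^2 = s · (2s)^2 = 4s^3
Ksp = 4 × (1.95×10⁻⁴)^3 = 2.97×10⁻¹¹

Ksp = 2.97×10⁻¹¹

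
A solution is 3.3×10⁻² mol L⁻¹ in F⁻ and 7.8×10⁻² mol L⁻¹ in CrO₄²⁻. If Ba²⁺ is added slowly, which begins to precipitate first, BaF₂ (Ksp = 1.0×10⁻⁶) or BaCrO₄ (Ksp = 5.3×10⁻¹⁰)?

BaCrO₄

A salt starts to precipitate once the ion product Q reaches its Ksp.
For BaF₂: [Ba²⁺] = (Ksp/[F⁻]^2) = 9.2×10⁻⁴ mol L⁻¹
For BaCrO₄: [Ba²⁺] = (Ksp/[CrO₄²⁻]) = 6.8×10⁻⁹ mol L⁻¹
BaCrO₄ requires the lower [Ba²⁺], so it precipitates first.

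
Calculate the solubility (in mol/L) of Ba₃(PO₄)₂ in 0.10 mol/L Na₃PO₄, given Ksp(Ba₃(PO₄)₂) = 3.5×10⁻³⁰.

2.3×10⁻¹⁰ M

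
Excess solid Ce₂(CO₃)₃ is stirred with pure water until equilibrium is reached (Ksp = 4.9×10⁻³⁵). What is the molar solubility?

Ce₂(CO₃)₃(s) ⇌ 2 Ce³⁺(aq) + 3 CO₃²⁻(aq)
Let s be the molar solubility. Then [Ce³⁺] = 2s and [CO₃²⁻] = 3s.
Ksp = [Ce³⁺]^2[CO₃²⁻]^3 = (2s)^2 · (3s)^3 = 108s^5
108s^5 = 4.9×10⁻³⁵  ⇒  s^5 = 4.5×10⁻³⁷
Taking the 5th root, s = 5.4×10⁻⁸ mol/L.

5.4×10⁻⁸ M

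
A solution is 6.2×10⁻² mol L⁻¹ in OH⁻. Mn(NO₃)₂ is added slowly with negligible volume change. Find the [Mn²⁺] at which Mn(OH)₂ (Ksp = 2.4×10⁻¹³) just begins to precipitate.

A salt starts to precipitate once the ion product Q reaches its Ksp.
Mn(OH)₂(s) ⇌ Mn²⁺(aq) + 2 OH⁻(aq)
Ksp = [Mn²⁺][OH⁻]^2 = [Mn²⁺](6.2×10⁻²)^2
[Mn²⁺] = 2.4×10⁻¹³ / (6.2×10⁻²)^2 = 6.2×10⁻¹¹
[Mn²⁺] = 6.2×10⁻¹¹ mol L⁻¹

6.2×10⁻¹¹ M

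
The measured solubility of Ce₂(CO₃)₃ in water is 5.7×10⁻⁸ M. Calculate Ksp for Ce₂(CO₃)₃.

Ce₂(CO₃)₃(s) ⇌ 2 Ce³⁺(aq) + 3 CO₃²⁻(aq)
With molar solubility s: [Ce³⁺] = 2s, [CO₃²⁻] = 3s.
Ksp = [Ce³⁺]^2[CO₃²⁻]^3 = (2s)^2 · (3s)^3 = 108s^5
Ksp = 108 × (5.7×10⁻⁸)^5 = 6.5×10⁻³⁵

Ksp = 6.5×10⁻³⁵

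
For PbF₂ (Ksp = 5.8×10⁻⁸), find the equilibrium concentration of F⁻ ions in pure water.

PbF₂(s) ⇌ Pb²⁺(aq) + 2 F⁻(aq)
With molar solubility s: [Pb²⁺] = s, [F⁻] = 2s.
Ksp = [Pb²⁺][F⁻]^2 = s · (2s)^2 = 4s^3 = 5.8×10⁻⁸
s = 2.4×10⁻³ M
[F⁻] = 2s = 4.9×10⁻³ M

4.9×10⁻³ M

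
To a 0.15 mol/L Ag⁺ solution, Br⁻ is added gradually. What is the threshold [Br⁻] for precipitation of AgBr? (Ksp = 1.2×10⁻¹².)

A salt starts to precipitate once the ion product Q reaches its Ksp.
AgBr(s) ⇌ Ag⁺(aq) + Br⁻(aq)
Ksp = [Ag⁺][Br⁻] = [Br⁻](0.15)
[Br⁻] = 1.2×10⁻¹² / (0.15) = 8.0×10⁻¹²
[Br⁻] = 8.0×10⁻¹² mol/L

8.0×10⁻¹² M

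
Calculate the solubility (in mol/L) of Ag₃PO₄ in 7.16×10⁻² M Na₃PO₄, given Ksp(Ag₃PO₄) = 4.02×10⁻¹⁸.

1.28×10⁻⁶ M

Ag₃PO₄(s) ⇌ 3 Ag⁺(aq) + PO₄³⁻(aq)
PO₄³⁻ is already present at 7.16×10⁻² M. If s mol/L of Ag₃PO₄ dissolves, [Ag⁺] = 3s while [PO₄³⁻] ≈ 7.16×10⁻² M.
Ksp = [Ag⁺]^3[PO₄³⁻] = (3s)^3(7.16×10⁻²)
(3s)^3 = 4.02×10⁻¹⁸ / (7.16×10⁻²) = 5.61×10⁻¹⁷
s = 1.28×10⁻⁶ M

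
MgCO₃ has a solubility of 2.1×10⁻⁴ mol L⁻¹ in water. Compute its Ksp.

MgCO₃(s) ⇌ Mg²⁺(aq) + CO₃²⁻(aq)
With molar solubility s: [Mg²⁺] = s, [CO₃²⁻] = s.
Ksp = [Mg²⁺][CO₃²⁻] = s · s = s^2
Ksp = (2.1×10⁻⁴)^2 = 4.4×10⁻⁸

Ksp = 4.4×10⁻⁸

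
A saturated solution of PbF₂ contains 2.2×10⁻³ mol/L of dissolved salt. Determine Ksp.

Ksp = 4.3×10⁻⁸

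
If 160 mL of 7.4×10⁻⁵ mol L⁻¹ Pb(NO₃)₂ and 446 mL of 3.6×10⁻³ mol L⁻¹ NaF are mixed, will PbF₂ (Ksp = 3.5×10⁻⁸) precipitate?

The combined volume is 606 mL.
[Pb²⁺] = (7.4×10⁻⁵)(160)/606 = 2.0×10⁻⁵ mol L⁻¹
[F⁻] = (3.6×10⁻³)(446)/606 = 2.6×10⁻³ mol L⁻¹
Q = [Pb²⁺][F⁻]^2 = 1.4×10⁻¹⁰
Q = 1.4×10⁻¹⁰ < Ksp = 3.5×10⁻⁸, so the solution is unsaturated and no precipitate forms.

No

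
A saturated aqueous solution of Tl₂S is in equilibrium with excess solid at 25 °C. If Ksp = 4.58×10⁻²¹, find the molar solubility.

Tl₂S(s) ⇌ 2 Tl⁺(aq) + S²⁻(aq)
For each mole of Tl₂S that dissolves per liter, [Tl⁺] = 2s and [S²⁻] = s; let s denote this solubility.
Ksp = [Tl⁺]^2[S²⁻] = (2s)^2 · s = 4s^3
4s^3 = 4.58×10⁻²¹  ⇒  s^3 = 1.15×10⁻²¹
s = (1.15×10⁻²¹)^(1/3) = 1.05×10⁻⁷ mol/L

1.05×10⁻⁷ M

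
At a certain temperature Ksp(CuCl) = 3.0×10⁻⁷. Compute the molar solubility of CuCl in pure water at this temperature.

5.5×10⁻⁴ M

CuCl(s) ⇌ Cu⁺(aq) + Cl⁻(aq)
Call the molar solubility s, so that [Cu⁺] = s and [Cl⁻] = s.
Ksp = [Cu⁺][Cl⁻] = s · s = s^2
s^2 = 3.0×10⁻⁷
s = (3.0×10⁻⁷)^(1/2) = 5.5×10⁻⁴ mol L⁻¹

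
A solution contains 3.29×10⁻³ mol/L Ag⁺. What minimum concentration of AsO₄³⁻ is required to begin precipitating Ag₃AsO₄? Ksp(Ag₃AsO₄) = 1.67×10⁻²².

4.69×10⁻¹⁵ M

Precipitation begins when Q = Ksp.
Ag₃AsO₄(s) ⇌ 3 Ag⁺(aq) + AsO₄³⁻(aq)
Ksp = [Ag⁺]^3[AsO₄³⁻] = [AsO₄³⁻](3.29×10⁻³)^3
[AsO₄³⁻] = 1.67×10⁻²² / (3.29×10⁻³)^3 = 4.69×10⁻¹⁵
[AsO₄³⁻] = 4.69×10⁻¹⁵ mol/L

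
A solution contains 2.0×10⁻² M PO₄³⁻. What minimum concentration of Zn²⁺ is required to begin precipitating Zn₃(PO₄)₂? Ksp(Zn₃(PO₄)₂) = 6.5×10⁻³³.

2.5×10⁻¹⁰ M

Precipitation begins when Q = Ksp.
Zn₃(PO₄)₂(s) ⇌ 3 Zn²⁺(aq) + 2 PO₄³⁻(aq)
Ksp = [Zn²⁺]^3[PO₄³⁻]^2 = [Zn²⁺]^3(2.0×10⁻²)^2
[Zn²⁺]^3 = 6.5×10⁻³³ / (2.0×10⁻²)^2 = 1.6×10⁻²⁹
[Zn²⁺] = 2.5×10⁻¹⁰ M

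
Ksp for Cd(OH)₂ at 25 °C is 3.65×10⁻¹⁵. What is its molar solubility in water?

9.70×10⁻⁶ M

Cd(OH)₂(s) ⇌ Cd²⁺(aq) + 2 OH⁻(aq)
Call the molar solubility s, so that [Cd²⁺] = s and [OH⁻] = 2s.
Ksp = [Cd²⁺][OH⁻]^2 = s · (2s)^2 = 4s^3
4s^3 = 3.65×10⁻¹⁵  ⇒  s^3 = 9.13×10⁻¹⁶
s = (9.13×10⁻¹⁶)^(1/3) = 9.70×10⁻⁶ mol L⁻¹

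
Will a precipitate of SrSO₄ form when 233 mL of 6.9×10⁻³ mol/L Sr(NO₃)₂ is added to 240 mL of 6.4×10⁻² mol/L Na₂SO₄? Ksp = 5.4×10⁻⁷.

The combined volume is 473 mL.
[Sr²⁺] = (6.9×10⁻³)(233)/473 = 3.4×10⁻³ mol/L
[SO₄²⁻] = (6.4×10⁻²)(240)/473 = 3.2×10⁻² mol/L
Q = [Sr²⁺][SO₄²⁻] = 1.1×10⁻⁴
Q = 1.1×10⁻⁴ > Ksp = 5.4×10⁻⁷, so the solution is supersaturated and SrSO₄ precipitates.

Yes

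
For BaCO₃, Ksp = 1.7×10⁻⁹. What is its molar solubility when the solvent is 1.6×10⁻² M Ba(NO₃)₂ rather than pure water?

1.1×10⁻⁷ M

BaCO₃(s) ⇌ Ba²⁺(aq) + CO₃²⁻(aq)
The solution already contains Ba²⁺ at 1.6×10⁻² M. Let s be the molar solubility of BaCO₃.
[Ba²⁺] ≈ 1.6×10⁻² M (common ion dominates); [CO₃²⁻] = s.
Ksp = [Ba²⁺][CO₃²⁻] = (1.6×10⁻²)s
s = 1.7×10⁻⁹ / (1.6×10⁻²) = 1.1×10⁻⁷
s = 1.1×10⁻⁷ M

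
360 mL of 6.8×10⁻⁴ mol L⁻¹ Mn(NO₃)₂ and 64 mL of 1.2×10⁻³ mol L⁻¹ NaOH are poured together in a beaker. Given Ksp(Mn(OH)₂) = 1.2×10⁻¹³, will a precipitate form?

The combined volume is 424 mL.
[Mn²⁺] = (6.8×10⁻⁴)(360)/424 = 5.8×10⁻⁴ mol L⁻¹
[OH⁻] = (1.2×10⁻³)(64)/424 = 1.8×10⁻⁴ mol L⁻¹
Q = [Mn²⁺][OH⁻]^2 = 1.9×10⁻¹¹
Q = 1.9×10⁻¹¹ > Ksp = 1.2×10⁻¹³, so the solution is supersaturated and Mn(OH)₂ precipitates.

Yes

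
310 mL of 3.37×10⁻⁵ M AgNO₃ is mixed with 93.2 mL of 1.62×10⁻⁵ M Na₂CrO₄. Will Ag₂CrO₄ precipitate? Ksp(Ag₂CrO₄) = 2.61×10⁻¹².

No

The combined volume is 403.2 mL.
[Ag⁺] = (3.37×10⁻⁵)(310)/403.2 = 2.59×10⁻⁵ M
[CrO₄²⁻] = (1.62×10⁻⁵)(93.2)/403.2 = 3.74×10⁻⁶ M
Q = [Ag⁺]^2[CrO₄²⁻] = 2.51×10⁻¹⁵
Q = 2.51×10⁻¹⁵ < Ksp = 2.61×10⁻¹², so the solution is unsaturated and no precipitate forms.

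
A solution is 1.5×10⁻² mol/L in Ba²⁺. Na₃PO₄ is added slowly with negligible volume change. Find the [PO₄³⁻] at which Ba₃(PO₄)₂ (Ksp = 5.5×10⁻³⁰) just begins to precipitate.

1.3×10⁻¹² M

Each salt precipitates once Q = Ksp for that salt.
Ba₃(PO₄)₂(s) ⇌ 3 Ba²⁺(aq) + 2 PO₄³⁻(aq)
Ksp = [Ba²⁺]^3[PO₄³⁻]^2 = [PO₄³⁻]^2(1.5×10⁻²)^3
[PO₄³⁻]^2 = 5.5×10⁻³⁰ / (1.5×10⁻²)^3 = 1.6×10⁻²⁴
[PO₄³⁻] = 1.3×10⁻¹² mol/L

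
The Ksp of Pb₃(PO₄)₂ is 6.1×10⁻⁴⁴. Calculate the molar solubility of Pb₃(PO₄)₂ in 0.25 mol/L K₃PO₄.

3.3×10⁻¹⁵ M

Pb₃(PO₄)₂(s) ⇌ 3 Pb²⁺(aq) + 2 PO₄³⁻(aq)
The solution already contains PO₄³⁻ at 0.25 mol/L. Let s be the molar solubility of Pb₃(PO₄)₂.
[PO₄³⁻] ≈ 0.25 mol/L (common ion dominates); [Pb²⁺] = 3s.
Ksp = [Pb²⁺]^3[PO₄³⁻]^2 = (3s)^3(0.25)^2
(3s)^3 = 6.1×10⁻⁴⁴ / (0.25)^2 = 9.8×10⁻⁴³
s = 3.3×10⁻¹⁵ mol/L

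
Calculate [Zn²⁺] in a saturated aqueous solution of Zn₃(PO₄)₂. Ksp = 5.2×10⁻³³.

4.1×10⁻⁷ M

Zn₃(PO₄)₂(s) ⇌ 3 Zn²⁺(aq) + 2 PO₄³⁻(aq)
With molar solubility s: [Zn²⁺] = 3s, [PO₄³⁻] = 2s.
Ksp = [Zn²⁺]^3[PO₄³⁻]^2 = (3s)^3 · (2s)^2 = 108s^5 = 5.2×10⁻³³
s = 1.4×10⁻⁷ mol/L
[Zn²⁺] = 3s = 4.1×10⁻⁷ mol/L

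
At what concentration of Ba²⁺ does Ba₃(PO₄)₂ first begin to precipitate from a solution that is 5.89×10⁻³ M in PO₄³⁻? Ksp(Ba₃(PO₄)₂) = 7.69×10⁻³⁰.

6.05×10⁻⁹ M

Precipitation of each salt begins when its ion product equals Ksp.
Ba₃(PO₄)₂(s) ⇌ 3 Ba²⁺(aq) + 2 PO₄³⁻(aq)
Ksp = [Ba²⁺]^3[PO₄³⁻]^2 = [Ba²⁺]^3(5.89×10⁻³)^2
[Ba²⁺]^3 = 7.69×10⁻³⁰ / (5.89×10⁻³)^2 = 2.22×10⁻²⁵
[Ba²⁺] = 6.05×10⁻⁹ M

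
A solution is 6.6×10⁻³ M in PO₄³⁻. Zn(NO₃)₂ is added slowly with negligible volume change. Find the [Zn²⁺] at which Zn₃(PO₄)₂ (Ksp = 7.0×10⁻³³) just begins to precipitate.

5.4×10⁻¹⁰ M

A salt starts to precipitate once the ion product Q reaches its Ksp.
Zn₃(PO₄)₂(s) ⇌ 3 Zn²⁺(aq) + 2 PO₄³⁻(aq)
Ksp = [Zn²⁺]^3[PO₄³⁻]^2 = [Zn²⁺]^3(6.6×10⁻³)^2
[Zn²⁺]^3 = 7.0×10⁻³³ / (6.6×10⁻³)^2 = 1.6×10⁻²⁸
[Zn²⁺] = 5.4×10⁻¹⁰ M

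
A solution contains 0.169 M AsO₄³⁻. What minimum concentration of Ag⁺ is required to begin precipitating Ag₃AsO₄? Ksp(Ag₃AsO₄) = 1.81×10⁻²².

1.02×10⁻⁷ M

The threshold for precipitation is Q = Ksp.
Ag₃AsO₄(s) ⇌ 3 Ag⁺(aq) + AsO₄³⁻(aq)
Ksp = [Ag⁺]^3[AsO₄³⁻] = [Ag⁺]^3(0.169)
[Ag⁺]^3 = 1.81×10⁻²² / (0.169) = 1.07×10⁻²¹
[Ag⁺] = 1.02×10⁻⁷ M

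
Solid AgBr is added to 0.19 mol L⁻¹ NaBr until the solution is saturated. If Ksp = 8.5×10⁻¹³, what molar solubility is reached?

AgBr(s) ⇌ Ag⁺(aq) + Br⁻(aq)
Let s be the solubility of AgBr here. The common ion gives [Br⁻] ≈ 0.19 mol L⁻¹, and [Ag⁺] = s.
Ksp = [Ag⁺][Br⁻] = s(0.19)
s = 8.5×10⁻¹³ / (0.19) = 4.5×10⁻¹²
s = 4.5×10⁻¹² mol L⁻¹

4.5×10⁻¹² M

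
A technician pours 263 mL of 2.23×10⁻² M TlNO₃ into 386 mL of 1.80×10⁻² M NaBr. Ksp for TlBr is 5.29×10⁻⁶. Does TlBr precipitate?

Total volume after mixing = 263 + 386 = 649 mL.
[Tl⁺] = (2.23×10⁻²)(263)/649 = 9.04×10⁻³ M
[Br⁻] = (1.80×10⁻²)(386)/649 = 1.07×10⁻² M
Q = [Tl⁺][Br⁻] = 9.67×10⁻⁵
Since Q (9.67×10⁻⁵) exceeds Ksp (5.29×10⁻⁶), TlBr will precipitate.

Yes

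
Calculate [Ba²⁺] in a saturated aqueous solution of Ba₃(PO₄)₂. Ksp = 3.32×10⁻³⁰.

1.50×10⁻⁶ M

Ba₃(PO₄)₂(s) ⇌ 3 Ba²⁺(aq) + 2 PO₄³⁻(aq)
For each mole of Ba₃(PO₄)₂ that dissolves per liter, [Ba²⁺] = 3s and [PO₄³⁻] = 2s; let s denote this solubility.
Ksp = [Ba²⁺]^3[PO₄³⁻]^2 = (3s)^3 · (2s)^2 = 108s^5 = 3.32×10⁻³⁰
s = 4.98×10⁻⁷ mol L⁻¹
[Ba²⁺] = 3s = 1.50×10⁻⁶ mol L⁻¹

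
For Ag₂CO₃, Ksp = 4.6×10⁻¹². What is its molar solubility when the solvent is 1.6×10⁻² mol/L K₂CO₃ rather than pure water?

8.5×10⁻⁶ M

Ag₂CO₃(s) ⇌ 2 Ag⁺(aq) + CO₃²⁻(aq)
CO₃²⁻ is already present at 1.6×10⁻² mol/L. If s mol/L of Ag₂CO₃ dissolves, [Ag⁺] = 2s while [CO₃²⁻] ≈ 1.6×10⁻² mol/L.
Ksp = [Ag⁺]^2[CO₃²⁻] = (2s)^2(1.6×10⁻²)
(2s)^2 = 4.6×10⁻¹² / (1.6×10⁻²) = 2.9×10⁻¹⁰
s = 8.5×10⁻⁶ mol/L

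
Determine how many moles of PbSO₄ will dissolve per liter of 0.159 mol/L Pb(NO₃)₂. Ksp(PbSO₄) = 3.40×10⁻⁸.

2.14×10⁻⁷ M

PbSO₄(s) ⇌ Pb²⁺(aq) + SO₄²⁻(aq)
With Pb²⁺ already at 0.159 mol/L and s small, take [Pb²⁺] ≈ 0.159 mol/L and [SO₄²⁻] = s.
Ksp = [Pb²⁺][SO₄²⁻] = (0.159)s
s = 3.40×10⁻⁸ / (0.159) = 2.14×10⁻⁷
s = 2.14×10⁻⁷ mol/L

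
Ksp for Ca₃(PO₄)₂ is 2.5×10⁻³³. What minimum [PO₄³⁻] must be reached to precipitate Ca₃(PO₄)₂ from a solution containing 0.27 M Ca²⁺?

3.6×10⁻¹⁶ M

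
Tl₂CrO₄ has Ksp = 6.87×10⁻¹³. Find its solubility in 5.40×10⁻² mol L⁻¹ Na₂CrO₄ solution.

1.78×10⁻⁶ M

Tl₂CrO₄(s) ⇌ 2 Tl⁺(aq) + CrO₄²⁻(aq)
With CrO₄²⁻ already at 5.40×10⁻² mol L⁻¹ and s small, take [CrO₄²⁻] ≈ 5.40×10⁻² mol L⁻¹ and [Tl⁺] = 2s.
Ksp = [Tl⁺]^2[CrO₄²⁻] = (2s)^2(5.40×10⁻²)
(2s)^2 = 6.87×10⁻¹³ / (5.40×10⁻²) = 1.27×10⁻¹¹
s = 1.78×10⁻⁶ mol L⁻¹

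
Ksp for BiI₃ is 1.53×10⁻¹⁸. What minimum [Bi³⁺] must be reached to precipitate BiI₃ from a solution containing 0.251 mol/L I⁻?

Precipitation of each salt begins when its ion product equals Ksp.
BiI₃(s) ⇌ Bi³⁺(aq) + 3 I⁻(aq)
Ksp = [Bi³⁺][I⁻]^3 = [Bi³⁺](0.251)^3
[Bi³⁺] = 1.53×10⁻¹⁸ / (0.251)^3 = 9.68×10⁻¹⁷
[Bi³⁺] = 9.68×10⁻¹⁷ mol/L

9.68×10⁻¹⁷ M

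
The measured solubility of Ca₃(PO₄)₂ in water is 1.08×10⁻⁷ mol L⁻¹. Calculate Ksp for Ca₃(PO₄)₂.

Ksp = 1.59×10⁻³³

Ca₃(PO₄)₂(s) ⇌ 3 Ca²⁺(aq) + 2 PO₄³⁻(aq)
For each mole of Ca₃(PO₄)₂ that dissolves per liter, [Ca²⁺] = 3s and [PO₄³⁻] = 2s; let s denote this solubility.
Ksp = [Ca²⁺]^3[PO₄³⁻]^2 = (3s)^3 · (2s)^2 = 108s^5
Ksp = 108 × (1.08×10⁻⁷)^5 = 1.59×10⁻³³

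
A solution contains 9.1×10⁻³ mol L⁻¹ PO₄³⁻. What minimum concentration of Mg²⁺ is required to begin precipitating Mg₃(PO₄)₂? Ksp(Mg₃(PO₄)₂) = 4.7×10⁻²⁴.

3.8×10⁻⁷ M

The threshold for precipitation is Q = Ksp.
Mg₃(PO₄)₂(s) ⇌ 3 Mg²⁺(aq) + 2 PO₄³⁻(aq)
Ksp = [Mg²⁺]^3[PO₄³⁻]^2 = [Mg²⁺]^3(9.1×10⁻³)^2
[Mg²⁺]^3 = 4.7×10⁻²⁴ / (9.1×10⁻³)^2 = 5.7×10⁻²⁰
[Mg²⁺] = 3.8×10⁻⁷ mol L⁻¹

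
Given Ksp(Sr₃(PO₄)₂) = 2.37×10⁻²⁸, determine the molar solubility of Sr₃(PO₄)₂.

Sr₃(PO₄)₂(s) ⇌ 3 Sr²⁺(aq) + 2 PO₄³⁻(aq)
If s mol/L of Sr₃(PO₄)₂ dissolves, [Sr²⁺] = 3s and [PO₄³⁻] = 2s.
Ksp = [Sr²⁺]^3[PO₄³⁻]^2 = (3s)^3 · (2s)^2 = 108s^5
108s^5 = 2.37×10⁻²⁸  ⇒  s^5 = 2.19×10⁻³⁰
s = (2.19×10⁻³⁰)^(1/5) = 1.17×10⁻⁶ mol/L

1.17×10⁻⁶ M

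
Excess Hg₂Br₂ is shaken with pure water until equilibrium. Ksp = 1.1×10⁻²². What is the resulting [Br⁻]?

Hg₂Br₂(s) ⇌ Hg₂²⁺(aq) + 2 Br⁻(aq)
Let s be the molar solubility. Then [Hg₂²⁺] = s and [Br⁻] = 2s.
Ksp = [Hg₂²⁺][Br⁻]^2 = s · (2s)^2 = 4s^3 = 1.1×10⁻²²
s = 3.0×10⁻⁸ M
[Br⁻] = 2s = 6.0×10⁻⁸ M

6.0×10⁻⁸ M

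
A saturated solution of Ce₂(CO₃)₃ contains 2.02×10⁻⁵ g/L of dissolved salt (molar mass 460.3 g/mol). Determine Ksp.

s = (2.02×10⁻⁵ g L⁻¹)/(460.3 g mol⁻¹) = 4.3884×10⁻⁸ M
Ce₂(CO₃)₃(s) ⇌ 2 Ce³⁺(aq) + 3 CO₃²⁻(aq)
For each mole of Ce₂(CO₃)₃ that dissolves per liter, [Ce³⁺] = 2s and [CO₃²⁻] = 3s; let s denote this solubility.
Ksp = [Ce³⁺]^2[CO₃²⁻]^3 = (2s)^2 · (3s)^3 = 108s^5
Ksp = 108 × (4.3884×10⁻⁸)^5 = 1.76×10⁻³⁵

Ksp = 1.76×10⁻³⁵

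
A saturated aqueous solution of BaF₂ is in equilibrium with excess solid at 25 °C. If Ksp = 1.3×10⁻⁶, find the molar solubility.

6.9×10⁻³ M

BaF₂(s) ⇌ Ba²⁺(aq) + 2 F⁻(aq)
With molar solubility s: [Ba²⁺] = s, [F⁻] = 2s.
Ksp = [Ba²⁺][F⁻]^2 = s · (2s)^2 = 4s^3
4s^3 = 1.3×10⁻⁶  ⇒  s^3 = 3.3×10⁻⁷
s = (3.3×10⁻⁷)^(1/3) = 6.9×10⁻³ M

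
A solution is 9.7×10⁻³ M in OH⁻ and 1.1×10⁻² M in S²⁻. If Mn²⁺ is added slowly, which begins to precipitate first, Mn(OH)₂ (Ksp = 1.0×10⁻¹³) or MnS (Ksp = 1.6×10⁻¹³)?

MnS

Each salt precipitates once Q = Ksp for that salt.
For Mn(OH)₂: [Mn²⁺] = (Ksp/[OH⁻]^2) = 1.1×10⁻⁹ M
For MnS: [Mn²⁺] = (Ksp/[S²⁻]) = 1.5×10⁻¹¹ M
The smaller threshold [Mn²⁺] is reached first, so MnS precipitates first.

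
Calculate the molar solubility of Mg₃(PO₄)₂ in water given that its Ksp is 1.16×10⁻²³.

Mg₃(PO₄)₂(s) ⇌ 3 Mg²⁺(aq) + 2 PO₄³⁻(aq)
Call the molar solubility s, so that [Mg²⁺] = 3s and [PO₄³⁻] = 2s.
Ksp = [Mg²⁺]^3[PO₄³⁻]^2 = (3s)^3 · (2s)^2 = 108s^5
108s^5 = 1.16×10⁻²³  ⇒  s^5 = 1.07×10⁻²⁵
s = 1.01×10⁻⁵ mol L⁻¹

1.01×10⁻⁵ M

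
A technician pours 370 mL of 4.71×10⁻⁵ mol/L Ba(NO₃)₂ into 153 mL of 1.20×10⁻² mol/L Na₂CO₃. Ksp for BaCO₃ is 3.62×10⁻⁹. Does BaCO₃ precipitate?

Total volume after mixing = 370 + 153 = 523 mL.
[Ba²⁺] = (4.71×10⁻⁵)(370)/523 = 3.33×10⁻⁵ mol/L
[CO₃²⁻] = (1.20×10⁻²)(153)/523 = 3.51×10⁻³ mol/L
Q = [Ba²⁺][CO₃²⁻] = 1.17×10⁻⁷
Since Q (1.17×10⁻⁷) exceeds Ksp (3.62×10⁻⁹), BaCO₃ will precipitate.

Yes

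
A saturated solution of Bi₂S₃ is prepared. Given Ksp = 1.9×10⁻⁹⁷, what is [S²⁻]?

Bi₂S₃(s) ⇌ 2 Bi³⁺(aq) + 3 S²⁻(aq)
If s mol/L of Bi₂S₃ dissolves, [Bi³⁺] = 2s and [S²⁻] = 3s.
Ksp = [Bi³⁺]^2[S²⁻]^3 = (2s)^2 · (3s)^3 = 108s^5 = 1.9×10⁻⁹⁷
s = 1.8×10⁻²⁰ M
[S²⁻] = 3s = 5.3×10⁻²⁰ M

5.3×10⁻²⁰ M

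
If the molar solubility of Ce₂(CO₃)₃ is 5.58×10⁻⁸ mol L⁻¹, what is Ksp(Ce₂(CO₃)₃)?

Ksp = 5.84×10⁻³⁵

Ce₂(CO₃)₃(s) ⇌ 2 Ce³⁺(aq) + 3 CO₃²⁻(aq)
If s mol/L of Ce₂(CO₃)₃ dissolves, [Ce³⁺] = 2s and [CO₃²⁻] = 3s.
Ksp = [Ce³⁺]^2[CO₃²⁻]^3 = (2s)^2 · (3s)^3 = 108s^5
Ksp = 108 × (5.58×10⁻⁸)^5 = 5.84×10⁻³⁵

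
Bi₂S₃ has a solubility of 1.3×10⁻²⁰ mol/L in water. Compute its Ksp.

Ksp = 4.0×10⁻⁹⁸

Bi₂S₃(s) ⇌ 2 Bi³⁺(aq) + 3 S²⁻(aq)
For each mole of Bi₂S₃ that dissolves per liter, [Bi³⁺] = 2s and [S²⁻] = 3s; let s denote this solubility.
Ksp = [Bi³⁺]^2[S²⁻]^3 = (2s)^2 · (3s)^3 = 108s^5
Ksp = 108 × (1.3×10⁻²⁰)^5 = 4.0×10⁻⁹⁸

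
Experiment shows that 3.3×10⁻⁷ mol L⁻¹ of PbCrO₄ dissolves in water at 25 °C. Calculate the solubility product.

Ksp = 1.1×10⁻¹³

PbCrO₄(s) ⇌ Pb²⁺(aq) + CrO₄²⁻(aq)
With molar solubility s: [Pb²⁺] = s, [CrO₄²⁻] = s.
Ksp = [Pb²⁺][CrO₄²⁻] = s · s = s^2
Ksp = (3.3×10⁻⁷)^2 = 1.1×10⁻¹³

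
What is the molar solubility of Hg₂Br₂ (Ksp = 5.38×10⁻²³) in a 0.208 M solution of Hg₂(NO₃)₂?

8.04×10⁻¹² M

Hg₂Br₂(s) ⇌ Hg₂²⁺(aq) + 2 Br⁻(aq)
Hg₂²⁺ is already present at 0.208 M. If s mol/L of Hg₂Br₂ dissolves, [Br⁻] = 2s while [Hg₂²⁺] ≈ 0.208 M.
Ksp = [Hg₂²⁺][Br⁻]^2 = (0.208)(2s)^2
(2s)^2 = 5.38×10⁻²³ / (0.208) = 2.59×10⁻²²
s = 8.04×10⁻¹² M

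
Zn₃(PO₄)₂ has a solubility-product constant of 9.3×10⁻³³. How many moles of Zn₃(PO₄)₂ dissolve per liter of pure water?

1.5×10⁻⁷ M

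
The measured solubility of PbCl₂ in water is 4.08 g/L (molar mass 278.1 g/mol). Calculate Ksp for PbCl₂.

Convert to molarity: s = 4.08 / 278.1 = 1.4671×10⁻² mol/L
PbCl₂(s) ⇌ Pb²⁺(aq) + 2 Cl⁻(aq)
Call the molar solubility s, so that [Pb²⁺] = s and [Cl⁻] = 2s.
Ksp = [Pb²⁺][Cl⁻]^2 = s · (2s)^2 = 4s^3
Ksp = 4 × (1.4671×10⁻²)^3 = 1.26×10⁻⁵

Ksp = 1.26×10⁻⁵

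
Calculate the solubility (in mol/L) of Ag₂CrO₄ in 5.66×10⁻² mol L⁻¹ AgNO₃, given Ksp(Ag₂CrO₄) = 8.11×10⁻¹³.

2.53×10⁻¹⁰ M

Ag₂CrO₄(s) ⇌ 2 Ag⁺(aq) + CrO₄²⁻(aq)
Ag⁺ is already present at 5.66×10⁻² mol L⁻¹. If s mol/L of Ag₂CrO₄ dissolves, [CrO₄²⁻] = s while [Ag⁺] ≈ 5.66×10⁻² mol L⁻¹.
Ksp = [Ag⁺]^2[CrO₄²⁻] = (5.66×10⁻²)^2s
s = 8.11×10⁻¹³ / (5.66×10⁻²)^2 = 2.53×10⁻¹⁰
s = 2.53×10⁻¹⁰ mol L⁻¹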